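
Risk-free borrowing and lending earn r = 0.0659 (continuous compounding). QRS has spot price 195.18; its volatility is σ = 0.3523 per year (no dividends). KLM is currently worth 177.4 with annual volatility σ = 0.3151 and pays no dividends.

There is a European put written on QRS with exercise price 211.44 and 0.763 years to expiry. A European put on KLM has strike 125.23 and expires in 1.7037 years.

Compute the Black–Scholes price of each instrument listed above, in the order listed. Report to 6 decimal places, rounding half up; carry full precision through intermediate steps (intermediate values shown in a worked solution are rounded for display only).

price(QRS put K=211.44) = 27.285624
price(KLM put K=125.23) = 3.771370

[QRS put K=211.44]
σ√T = 0.3523·√0.763 = 0.307734
d₁ = (ln(S/K) + (r+σ²/2)T) / (σ√T) = (ln(195.18/211.44) + (0.0659+0.3523²/2)·0.763) / 0.307734 = (-0.080019 + 0.097632) / 0.307734 = 0.057233
d₂ = d₁ − σ√T = 0.057233 − 0.307734 = -0.250500
e^{−rT} = 0.950962
N(−d₁) = 0.477180,  N(−d₂) = 0.598900
price = K·e^{−rT}·N(−d₂) − S·N(−d₁) = 120.421550 − 93.135926 = 27.285624
[KLM put K=125.23]
σ√T = 0.3151·√1.7037 = 0.411287
d₁ = (ln(S/K) + (r+σ²/2)T) / (σ√T) = (ln(177.4/125.23) + (0.0659+0.3151²/2)·1.7037) / 0.411287 = (0.348255 + 0.196852) / 0.411287 = 1.325370
d₂ = d₁ − σ√T = 1.325370 − 0.411287 = 0.914083
e^{−rT} = 0.893799
N(−d₁) = 0.092524,  N(−d₂) = 0.180337
price = K·e^{−rT}·N(−d₂) − S·N(−d₁) = 20.185175 − 16.413805 = 3.771370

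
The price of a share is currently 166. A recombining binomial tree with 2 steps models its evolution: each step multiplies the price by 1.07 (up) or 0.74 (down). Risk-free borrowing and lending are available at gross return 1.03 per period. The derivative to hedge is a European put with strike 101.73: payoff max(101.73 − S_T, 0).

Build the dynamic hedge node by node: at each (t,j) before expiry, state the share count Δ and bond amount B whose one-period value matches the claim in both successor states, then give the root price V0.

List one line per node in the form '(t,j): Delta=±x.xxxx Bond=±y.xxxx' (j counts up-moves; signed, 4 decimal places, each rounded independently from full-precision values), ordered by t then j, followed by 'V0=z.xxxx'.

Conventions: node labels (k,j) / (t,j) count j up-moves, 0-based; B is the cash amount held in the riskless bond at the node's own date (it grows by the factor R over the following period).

(0,0): Delta=-0.0233 Bond=4.0115
(1,0): Delta=-0.2671 Bond=34.0876
(1,1): Delta=0.0000 Bond=0.0000
V0=0.1500

Arbitrage-free pricing uses the up-move probability p* = (R−d)/(u−d) = 0.8788, discounting each step at R = 1.03.
At maturity the claim pays: V(2,0)=10.8284, V(2,1)=0.0000, V(2,2)=0.0000
(1,0): S=122.8400. Δ = (V_up−V_dn)/(S_up−S_dn) = (0.0000−10.8284)/(131.4388−90.9016) = -0.2671. V = [p*·0.0000 + (1−p*)·10.8284]/1.03 = 1.2743. B = V − Δ·S = 34.0876.
(1,1): S=177.6200. Δ = (V_up−V_dn)/(S_up−S_dn) = (0.0000−0.0000)/(190.0534−131.4388) = 0.0000. V = [p*·0.0000 + (1−p*)·0.0000]/1.03 = 0.0000. B = V − Δ·S = 0.0000.
(0,0): S=166.0000. Δ = (V_up−V_dn)/(S_up−S_dn) = (0.0000−1.2743)/(177.6200−122.8400) = -0.0233. V = [p*·0.0000 + (1−p*)·1.2743]/1.03 = 0.1500. B = V − Δ·S = 4.0115.
Verification: the root portfolio costs Δ(0,0)·S0 + B(0,0) = 0.1500, matching V0.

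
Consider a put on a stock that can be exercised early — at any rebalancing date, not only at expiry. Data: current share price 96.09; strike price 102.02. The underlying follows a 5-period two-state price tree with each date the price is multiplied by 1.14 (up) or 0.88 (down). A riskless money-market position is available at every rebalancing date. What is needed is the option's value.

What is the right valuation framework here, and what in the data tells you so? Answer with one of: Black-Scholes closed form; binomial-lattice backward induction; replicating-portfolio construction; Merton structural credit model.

framework: binomial-lattice backward induction

Key observation: an American put (K = 102.02, S₀ = 96.09) on a 5-date tree has no closed form — the optimal stopping decision is embedded and must be resolved recursively from expiry.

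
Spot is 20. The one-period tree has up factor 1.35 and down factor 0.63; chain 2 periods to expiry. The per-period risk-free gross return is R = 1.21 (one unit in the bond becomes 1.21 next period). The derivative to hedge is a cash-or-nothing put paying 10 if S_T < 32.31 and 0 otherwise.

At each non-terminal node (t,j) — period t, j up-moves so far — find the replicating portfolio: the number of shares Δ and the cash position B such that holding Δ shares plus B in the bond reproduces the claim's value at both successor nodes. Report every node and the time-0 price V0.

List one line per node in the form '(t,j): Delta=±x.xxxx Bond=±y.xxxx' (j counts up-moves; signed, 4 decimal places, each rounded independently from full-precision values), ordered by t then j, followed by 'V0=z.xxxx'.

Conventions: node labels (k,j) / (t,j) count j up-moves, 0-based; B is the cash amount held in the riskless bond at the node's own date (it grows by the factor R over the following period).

(0,0): Delta=-0.4623 Bond=11.6444
(1,0): Delta=0.0000 Bond=8.2645
(1,1): Delta=-0.5144 Bond=15.4959
V0=2.3979

Since d<R<u, set p* = (R−d)/(u−d) = 0.8056; price each node as the discounted p*-expectation of its children.
Terminal payoffs: V(2,0)=10.0000, V(2,1)=10.0000, V(2,2)=0.0000
Node (1,0) S=12.6000: V=(p*·10.0000+(1−p*)·10.0000)/1.21=8.2645; Δ=(10.0000−10.0000)/(17.0100−7.9380)=0.0000; B=V−Δ·S=8.2645
Node (1,1) S=27.0000: V=(p*·0.0000+(1−p*)·10.0000)/1.21=1.6070; Δ=(0.0000−10.0000)/(36.4500−17.0100)=-0.5144; B=V−Δ·S=15.4959
Node (0,0) S=20.0000: V=(p*·1.6070+(1−p*)·8.2645)/1.21=2.3979; Δ=(1.6070−8.2645)/(27.0000−12.6000)=-0.4623; B=V−Δ·S=11.6444
As a check, the time-0 holding Δ(0,0)·S0 + B(0,0) comes to 2.3979 — exactly V0.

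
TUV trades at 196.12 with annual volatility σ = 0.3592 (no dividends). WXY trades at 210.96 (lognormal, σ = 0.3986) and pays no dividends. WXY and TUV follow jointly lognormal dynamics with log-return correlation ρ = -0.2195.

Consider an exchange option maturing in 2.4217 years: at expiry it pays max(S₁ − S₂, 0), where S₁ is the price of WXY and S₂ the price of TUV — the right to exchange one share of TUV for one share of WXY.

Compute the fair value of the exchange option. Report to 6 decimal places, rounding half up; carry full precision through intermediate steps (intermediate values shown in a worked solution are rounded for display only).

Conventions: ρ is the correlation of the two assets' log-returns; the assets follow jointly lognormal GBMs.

σ_eff = √(σ₁² + σ₂² − 2ρσ₁σ₂) = √(0.3986² + 0.3592² − 2·-0.2195·0.3986·0.3592) = 0.592251
d₁ = (ln(S₁/S₂) + (q₂ − q₁ + σ_eff²/2)T) / (σ_eff√T) = (ln(210.96/196.12) + (0.0 − 0.0 + 0.175381)·2.4217) / 0.921650 = 0.539968
d₂ = d₁ − σ_eff√T = 0.539968 − 0.921650 = -0.381682
N(d₁) = 0.705390,  N(d₂) = 0.351348
V = S₁·e^{−q₁T}·N(d₁) − S₂·e^{−q₂T}·N(d₂) = 148.809145 − 68.906466 = 79.902679
Key observation: pricing in TUV-units makes this a unit-strike call on the ratio S₁/S₂ — the risk-free rate cancels and cannot affect the value.

exchange price = 79.902679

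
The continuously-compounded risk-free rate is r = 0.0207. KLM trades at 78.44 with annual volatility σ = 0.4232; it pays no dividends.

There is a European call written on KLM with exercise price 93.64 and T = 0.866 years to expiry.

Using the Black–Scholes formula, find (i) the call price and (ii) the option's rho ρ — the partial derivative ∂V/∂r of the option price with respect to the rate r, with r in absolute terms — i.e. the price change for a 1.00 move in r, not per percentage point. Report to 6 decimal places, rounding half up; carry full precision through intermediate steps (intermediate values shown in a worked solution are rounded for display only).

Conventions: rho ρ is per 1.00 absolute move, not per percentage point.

σ√T = 0.4232·√0.866 = 0.393826
d₁ = (ln(S/K) + (r+σ²/2)T) / (σ√T) = (ln(78.44/93.64) + (0.0207+0.4232²/2)·0.866) / 0.393826 = (-0.177124 + 0.095476) / 0.393826 = -0.207320
d₂ = d₁ − σ√T = -0.207320 − 0.393826 = -0.601146
e^{−rT} = 0.982234
N(d₁) = 0.417880,  N(d₂) = 0.273871
Call price V = S·N(d₁) − K·e^{−rT}·N(d₂) = 32.778517 − 25.189694 = 7.588823
ρ = K·T·e^{−rT}·N(d₂) = 21.814275

price = 7.588823
ρ = 21.814275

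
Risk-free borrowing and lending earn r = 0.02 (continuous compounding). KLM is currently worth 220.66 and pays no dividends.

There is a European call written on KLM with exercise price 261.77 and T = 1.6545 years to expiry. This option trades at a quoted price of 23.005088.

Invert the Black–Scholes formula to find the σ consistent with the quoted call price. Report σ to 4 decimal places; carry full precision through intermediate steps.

At σ = 0.3071 the Black–Scholes value reproduces the quote:
σ√T = 0.3071·√1.6545 = 0.395015
d₁ = (ln(S/K) + (r+σ²/2)T) / (σ√T) = (ln(220.66/261.77) + (0.02+0.3071²/2)·1.6545) / 0.395015 = (-0.170843 + 0.111108) / 0.395015 = -0.151222
d₂ = d₁ − σ√T = -0.151222 − 0.395015 = -0.546237
e^{−rT} = 0.967451
N(d₁) = 0.439900,  N(d₂) = 0.292452
V = S·N(d₁) − K·e^{−rT}·N(d₂) = 97.068398 − 74.063310 = 23.005088 (the observed quote) — the price is monotone increasing in volatility, hence this σ is the only solution

sigma = 0.3071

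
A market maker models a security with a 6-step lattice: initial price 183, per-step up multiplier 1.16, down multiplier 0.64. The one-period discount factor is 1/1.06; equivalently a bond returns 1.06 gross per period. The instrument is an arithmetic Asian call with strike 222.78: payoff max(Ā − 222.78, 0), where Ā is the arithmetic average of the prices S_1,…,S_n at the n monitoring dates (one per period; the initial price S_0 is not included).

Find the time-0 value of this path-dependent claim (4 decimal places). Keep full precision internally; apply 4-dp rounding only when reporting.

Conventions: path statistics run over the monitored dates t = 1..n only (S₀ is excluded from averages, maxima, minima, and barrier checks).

price = 23.4953

Risk-neutral up-probability p* = (R−d)/(u−d) = (1.06−0.64)/(1.16−0.64) = 0.8077; the claim prices as the p*-weighted sum of path payoffs discounted by R^6.
Enumerate all 2^6 = 64 price paths (U = up ×1.16, D = down ×0.64); each path with k up-moves has probability p*^k·(1−p*)^(6−k).
DDDDDD: Ā=50.4961, payoff=0.0000, prob=0.000051
UDDDDD: Ā=91.5242, payoff=0.0000, prob=0.000212
DUDDDD: Ā=75.6642, payoff=0.0000, prob=0.000212
UUDDDD: Ā=137.1413, payoff=0.0000, prob=0.000892
DDUDDD: Ā=65.5138, payoff=0.0000, prob=0.000212
UDUDDD: Ā=118.7437, payoff=0.0000, prob=0.000892
DUUDDD: Ā=102.8837, payoff=0.0000, prob=0.000892
UUUDDD: Ā=186.4768, payoff=0.0000, prob=0.003747
DDDUDD: Ā=59.0175, payoff=0.0000, prob=0.000212
UDDUDD: Ā=106.9693, payoff=0.0000, prob=0.000892
DUDUDD: Ā=91.1093, payoff=0.0000, prob=0.000892
UUDUDD: Ā=165.1355, payoff=0.0000, prob=0.003747
DDUUDD: Ā=80.9589, payoff=0.0000, prob=0.000892
UDUUDD: Ā=146.7379, payoff=0.0000, prob=0.003747
DUUUDD: Ā=130.8779, payoff=0.0000, prob=0.003747
UUUUDD: Ā=237.2163, payoff=14.4363, prob=0.015739
DDDDUD: Ā=54.8599, payoff=0.0000, prob=0.000212
UDDDUD: Ā=99.4336, payoff=0.0000, prob=0.000892
DUDDUD: Ā=83.5736, payoff=0.0000, prob=0.000892
UUDDUD: Ā=151.4772, payoff=0.0000, prob=0.003747
DDUDUD: Ā=73.4232, payoff=0.0000, prob=0.000892
UDUDUD: Ā=133.0796, payoff=0.0000, prob=0.003747
DUUDUD: Ā=117.2196, payoff=0.0000, prob=0.003747
UUUDUD: Ā=212.4605, payoff=0.0000, prob=0.015739
DDDUUD: Ā=66.9269, payoff=0.0000, prob=0.000892
UDDUUD: Ā=121.3051, payoff=0.0000, prob=0.003747
DUDUUD: Ā=105.4451, payoff=0.0000, prob=0.003747
UUDUUD: Ā=191.1192, payoff=0.0000, prob=0.015739
DDUUUD: Ā=95.2947, payoff=0.0000, prob=0.003747
UDUUUD: Ā=172.7216, payoff=0.0000, prob=0.015739
DUUUUD: Ā=156.8616, payoff=0.0000, prob=0.015739
UUUUUD: Ā=284.3117, payoff=61.5317, prob=0.066104
DDDDDU: Ā=52.1991, payoff=0.0000, prob=0.000212
UDDDDU: Ā=94.6108, payoff=0.0000, prob=0.000892
DUDDDU: Ā=78.7508, payoff=0.0000, prob=0.000892
UUDDDU: Ā=142.7358, payoff=0.0000, prob=0.003747
DDUDDU: Ā=68.6004, payoff=0.0000, prob=0.000892
UDUDDU: Ā=124.3382, payoff=0.0000, prob=0.003747
DUUDDU: Ā=108.4782, payoff=0.0000, prob=0.003747
UUUDDU: Ā=196.6167, payoff=0.0000, prob=0.015739
DDDUDU: Ā=62.1041, payoff=0.0000, prob=0.000892
UDDUDU: Ā=112.5637, payoff=0.0000, prob=0.003747
DUDUDU: Ā=96.7037, payoff=0.0000, prob=0.003747
UUDUDU: Ā=175.2755, payoff=0.0000, prob=0.015739
DDUUDU: Ā=86.5533, payoff=0.0000, prob=0.003747
UDUUDU: Ā=156.8779, payoff=0.0000, prob=0.015739
DUUUDU: Ā=141.0179, payoff=0.0000, prob=0.015739
UUUUDU: Ā=255.5950, payoff=32.8150, prob=0.066104
DDDDUU: Ā=57.9465, payoff=0.0000, prob=0.000892
UDDDUU: Ā=105.0281, payoff=0.0000, prob=0.003747
DUDDUU: Ā=89.1681, payoff=0.0000, prob=0.003747
UUDDUU: Ā=161.6171, payoff=0.0000, prob=0.015739
DDUDUU: Ā=79.0177, payoff=0.0000, prob=0.003747
UDUDUU: Ā=143.2195, payoff=0.0000, prob=0.015739
DUUDUU: Ā=127.3595, payoff=0.0000, prob=0.015739
UUUDUU: Ā=230.8392, payoff=8.0592, prob=0.066104
DDDUUU: Ā=72.5214, payoff=0.0000, prob=0.003747
UDDUUU: Ā=131.4451, payoff=0.0000, prob=0.015739
DUDUUU: Ā=115.5851, payoff=0.0000, prob=0.015739
UUDUUU: Ā=209.4980, payoff=0.0000, prob=0.066104
DDUUUU: Ā=105.4347, payoff=0.0000, prob=0.015739
UDUUUU: Ā=191.1004, payoff=0.0000, prob=0.066104
DUUUUU: Ā=175.2404, payoff=0.0000, prob=0.066104
UUUUUU: Ā=317.6231, payoff=94.8431, prob=0.277636
Price = Σ prob·payoff / R^6 = 33.328492 / 1.418519 = 23.4953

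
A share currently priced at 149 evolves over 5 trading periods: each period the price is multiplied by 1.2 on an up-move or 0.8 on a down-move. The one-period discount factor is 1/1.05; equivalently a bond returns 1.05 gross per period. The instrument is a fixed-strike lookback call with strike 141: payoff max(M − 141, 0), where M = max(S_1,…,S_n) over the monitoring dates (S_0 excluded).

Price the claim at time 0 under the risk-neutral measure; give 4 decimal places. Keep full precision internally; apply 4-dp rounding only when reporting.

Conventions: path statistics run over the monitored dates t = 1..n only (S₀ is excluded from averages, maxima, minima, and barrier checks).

price = 62.8891

Set p* = 0.6250 (from d < R < u); the path-dependent value is the discounted p*-expectation over all price paths.
Enumerate all 2^5 = 32 price paths (U = up ×1.2, D = down ×0.8); each path with k up-moves has probability p*^k·(1−p*)^(5−k).
DDDDD: M=119.2000, payoff=0.0000, prob=0.007416
UDDDD: M=178.8000, payoff=37.8000, prob=0.012360
DUDDD: M=143.0400, payoff=2.0400, prob=0.012360
UUDDD: M=214.5600, payoff=73.5600, prob=0.020599
DDUDD: M=119.2000, payoff=0.0000, prob=0.012360
UDUDD: M=178.8000, payoff=37.8000, prob=0.020599
DUUDD: M=171.6480, payoff=30.6480, prob=0.020599
UUUDD: M=257.4720, payoff=116.4720, prob=0.034332
DDDUD: M=119.2000, payoff=0.0000, prob=0.012360
UDDUD: M=178.8000, payoff=37.8000, prob=0.020599
DUDUD: M=143.0400, payoff=2.0400, prob=0.020599
UUDUD: M=214.5600, payoff=73.5600, prob=0.034332
DDUUD: M=137.3184, payoff=0.0000, prob=0.020599
UDUUD: M=205.9776, payoff=64.9776, prob=0.034332
DUUUD: M=205.9776, payoff=64.9776, prob=0.034332
UUUUD: M=308.9664, payoff=167.9664, prob=0.057220
DDDDU: M=119.2000, payoff=0.0000, prob=0.012360
UDDDU: M=178.8000, payoff=37.8000, prob=0.020599
DUDDU: M=143.0400, payoff=2.0400, prob=0.020599
UUDDU: M=214.5600, payoff=73.5600, prob=0.034332
DDUDU: M=119.2000, payoff=0.0000, prob=0.020599
UDUDU: M=178.8000, payoff=37.8000, prob=0.034332
DUUDU: M=171.6480, payoff=30.6480, prob=0.034332
UUUDU: M=257.4720, payoff=116.4720, prob=0.057220
DDDUU: M=119.2000, payoff=0.0000, prob=0.020599
UDDUU: M=178.8000, payoff=37.8000, prob=0.034332
DUDUU: M=164.7821, payoff=23.7821, prob=0.034332
UUDUU: M=247.1731, payoff=106.1731, prob=0.057220
DDUUU: M=164.7821, payoff=23.7821, prob=0.034332
UDUUU: M=247.1731, payoff=106.1731, prob=0.057220
DUUUU: M=247.1731, payoff=106.1731, prob=0.057220
UUUUU: M=370.7597, payoff=229.7597, prob=0.095367
Price = Σ prob·payoff / R^5 = 80.264242 / 1.276282 = 62.8891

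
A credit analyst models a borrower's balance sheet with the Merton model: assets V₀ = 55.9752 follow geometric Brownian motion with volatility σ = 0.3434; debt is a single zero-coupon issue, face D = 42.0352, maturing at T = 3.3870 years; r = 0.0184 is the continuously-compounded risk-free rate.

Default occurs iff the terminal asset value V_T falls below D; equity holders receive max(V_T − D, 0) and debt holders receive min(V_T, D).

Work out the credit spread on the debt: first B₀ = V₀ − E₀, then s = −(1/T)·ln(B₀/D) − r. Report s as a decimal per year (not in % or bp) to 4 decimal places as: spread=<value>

spread=0.0423

Apply the equity-as-call identities (strike 42.0352, horizon 3.3870 years):
d₁ = [ln(V₀/D) + (r + σ²/2)T] / (σ√T)
   = [ln(55.9752/42.0352) + (0.0184 + 0.5·0.3434²)·3.3870] / (0.3434·√3.3870)
   = [0.286401 + 0.262024] / 0.631987 = 0.867781
d₂ = d₁ − σ√T = 0.867781 − 0.631987 = 0.235794
N(d₁) = 0.807243,  N(d₂) = 0.593204,  e^(−rT) = 0.939581
E₀ = V₀·N(d₁) − D·e^(−rT)·N(d₂)
   = 55.9752·0.807243 − 42.0352·0.939581·0.593204 = 21.756702
B₀ = V₀ − E₀ = 55.9752 − 21.756702 = 34.218498
spread = −(1/T)·ln(B₀/D) − r = −(1/3.3870)·ln(34.218498/42.0352) − 0.0184 = 0.04234431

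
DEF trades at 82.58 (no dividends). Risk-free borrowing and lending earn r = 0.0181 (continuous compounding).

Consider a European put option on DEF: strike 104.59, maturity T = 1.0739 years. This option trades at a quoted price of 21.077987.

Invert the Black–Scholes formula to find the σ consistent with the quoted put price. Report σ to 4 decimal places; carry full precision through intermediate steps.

At σ = 0.1823 the Black–Scholes value reproduces the quote:
σ√T = 0.1823·√1.0739 = 0.188916
d₁ = (ln(S/K) + (r+σ²/2)T) / (σ√T) = (ln(82.58/104.59) + (0.0181+0.1823²/2)·1.0739) / 0.188916 = (-0.236280 + 0.037282) / 0.188916 = -1.053369
d₂ = d₁ − σ√T = -1.053369 − 0.188916 = -1.242285
e^{−rT} = 0.980750
N(−d₁) = 0.853914,  N(−d₂) = 0.892934
V = K·e^{−rT}·N(−d₂) − S·N(−d₁) = 91.594212 − 70.516225 = 21.077987 (equal to the quote); since ∂V/∂σ > 0 for all σ, the implied volatility is unique

sigma = 0.1823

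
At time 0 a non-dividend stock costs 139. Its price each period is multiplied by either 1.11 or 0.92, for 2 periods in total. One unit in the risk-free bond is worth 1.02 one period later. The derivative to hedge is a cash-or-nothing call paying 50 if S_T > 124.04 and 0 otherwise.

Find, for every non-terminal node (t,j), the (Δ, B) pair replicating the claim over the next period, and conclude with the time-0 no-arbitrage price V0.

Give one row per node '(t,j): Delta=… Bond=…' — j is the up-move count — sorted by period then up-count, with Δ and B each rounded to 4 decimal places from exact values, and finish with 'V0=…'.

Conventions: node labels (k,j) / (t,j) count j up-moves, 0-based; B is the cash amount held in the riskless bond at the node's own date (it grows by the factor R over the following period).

The replicating-portfolio and risk-neutral prices coincide; use p* = (1.02−0.92)/(1.11−0.92) = 0.5263 for the latter.
At maturity the claim pays: V(2,0)=0.0000, V(2,1)=50.0000, V(2,2)=50.0000
Node (1,0) S=127.8800: V=(p*·50.0000+(1−p*)·0.0000)/1.02=25.7998; Δ=(50.0000−0.0000)/(141.9468−117.6496)=2.0579; B=V−Δ·S=-237.3581
Node (1,1) S=154.2900: V=(p*·50.0000+(1−p*)·50.0000)/1.02=49.0196; Δ=(50.0000−50.0000)/(171.2619−141.9468)=0.0000; B=V−Δ·S=49.0196
Node (0,0) S=139.0000: V=(p*·49.0196+(1−p*)·25.7998)/1.02=37.2752; Δ=(49.0196−25.7998)/(154.2900−127.8800)=0.8792; B=V−Δ·S=-84.9343
Check: Δ(0,0)·S0 + B(0,0) = 37.2752 = V0.

(0,0): Delta=0.8792 Bond=-84.9343
(1,0): Delta=2.0579 Bond=-237.3581
(1,1): Delta=0.0000 Bond=49.0196
V0=37.2752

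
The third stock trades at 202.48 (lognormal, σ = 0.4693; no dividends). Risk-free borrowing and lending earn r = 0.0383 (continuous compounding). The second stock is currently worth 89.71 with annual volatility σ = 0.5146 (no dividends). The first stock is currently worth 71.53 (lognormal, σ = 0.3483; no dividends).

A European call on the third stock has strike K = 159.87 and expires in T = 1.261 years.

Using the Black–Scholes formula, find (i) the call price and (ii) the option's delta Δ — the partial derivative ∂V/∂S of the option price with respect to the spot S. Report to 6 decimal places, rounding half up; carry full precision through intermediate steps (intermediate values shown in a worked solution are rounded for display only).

σ√T = 0.4693·√1.261 = 0.526997
d₁ = (ln(S/K) + (r+σ²/2)T) / (σ√T) = (ln(202.48/159.87) + (0.0383+0.4693²/2)·1.261) / 0.526997 = (0.236280 + 0.187159) / 0.526997 = 0.803495
d₂ = d₁ − σ√T = 0.803495 − 0.526997 = 0.276498
e^{−rT} = 0.952851
N(d₁) = 0.789156,  N(d₂) = 0.608917
Call price V = S·N(d₁) − K·e^{−rT}·N(d₂) = 159.788228 − 92.757785 = 67.030442
Δ = N(d₁) = 0.789156

price = 67.030442
Δ = 0.789156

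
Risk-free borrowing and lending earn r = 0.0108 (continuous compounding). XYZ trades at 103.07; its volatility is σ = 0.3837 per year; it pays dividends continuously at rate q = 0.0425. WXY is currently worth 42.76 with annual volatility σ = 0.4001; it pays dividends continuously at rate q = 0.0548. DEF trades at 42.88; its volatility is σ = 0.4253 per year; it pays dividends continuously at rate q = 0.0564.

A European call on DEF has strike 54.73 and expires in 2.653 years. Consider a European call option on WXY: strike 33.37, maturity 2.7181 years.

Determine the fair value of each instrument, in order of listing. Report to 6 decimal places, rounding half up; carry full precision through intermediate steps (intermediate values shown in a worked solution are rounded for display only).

[DEF call K=54.73]
σ√T = 0.4253·√2.653 = 0.692730
d₁ = (ln(S/K) + (r−q+σ²/2)T) / (σ√T) = (ln(42.88/54.73) + (0.0108−0.0564+0.4253²/2)·2.653) / 0.692730 = (-0.244006 + 0.118961) / 0.692730 = -0.180512
d₂ = d₁ − σ√T = -0.180512 − 0.692730 = -0.873242
e^{−rT} = 0.971754
e^{−qT} = 0.861027
N(d₁) = 0.428375,  N(d₂) = 0.191266
price = S·e^{−qT}·N(d₁) − K·e^{−rT}·N(d₂) = 15.815984 − 10.172294 = 5.643690
[WXY call K=33.37]
σ√T = 0.4001·√2.7181 = 0.659631
d₁ = (ln(S/K) + (r−q+σ²/2)T) / (σ√T) = (ln(42.76/33.37) + (0.0108−0.0548+0.4001²/2)·2.7181) / 0.659631 = (0.247946 + 0.097960) / 0.659631 = 0.524393
d₂ = d₁ − σ√T = 0.524393 − 0.659631 = -0.135238
e^{−rT} = 0.971071
e^{−qT} = 0.861611
N(d₁) = 0.699997,  N(d₂) = 0.446212
price = S·e^{−qT}·N(d₁) − K·e^{−rT}·N(d₂) = 25.789633 − 14.459335 = 11.330298

price(DEF call K=54.73) = 5.643690
price(WXY call K=33.37) = 11.330298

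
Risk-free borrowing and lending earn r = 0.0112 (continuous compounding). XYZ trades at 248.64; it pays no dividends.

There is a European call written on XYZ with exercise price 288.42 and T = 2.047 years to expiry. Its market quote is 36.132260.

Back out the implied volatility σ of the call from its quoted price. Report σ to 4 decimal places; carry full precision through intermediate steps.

sigma = 0.3409

At σ = 0.3409 the Black–Scholes value reproduces the quote:
σ√T = 0.3409·√2.047 = 0.487737
d₁ = (ln(S/K) + (r+σ²/2)T) / (σ√T) = (ln(248.64/288.42) + (0.0112+0.3409²/2)·2.047) / 0.487737 = (-0.148412 + 0.141870) / 0.487737 = -0.013412
d₂ = d₁ − σ√T = -0.013412 − 0.487737 = -0.501149
e^{−rT} = 0.977334
N(d₁) = 0.494650,  N(d₂) = 0.308133
V = S·N(d₁) − K·e^{−rT}·N(d₂) = 122.989675 − 86.857415 = 36.132260 (matching the quote); vega is positive throughout, so no other σ reproduces this price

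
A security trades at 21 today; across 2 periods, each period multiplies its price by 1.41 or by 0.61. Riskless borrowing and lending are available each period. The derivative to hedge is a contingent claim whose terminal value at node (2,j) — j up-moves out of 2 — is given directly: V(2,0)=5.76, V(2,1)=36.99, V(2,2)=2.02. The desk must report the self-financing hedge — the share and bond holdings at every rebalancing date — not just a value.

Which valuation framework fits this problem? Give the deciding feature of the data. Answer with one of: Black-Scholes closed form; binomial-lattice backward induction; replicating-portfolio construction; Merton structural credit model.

Key observation: a price alone would not answer the question — the per-node share/bond construction on the spot-21, 1.41/0.61 tree is required, and only the replicating-portfolio method yields it.

framework: replicating-portfolio construction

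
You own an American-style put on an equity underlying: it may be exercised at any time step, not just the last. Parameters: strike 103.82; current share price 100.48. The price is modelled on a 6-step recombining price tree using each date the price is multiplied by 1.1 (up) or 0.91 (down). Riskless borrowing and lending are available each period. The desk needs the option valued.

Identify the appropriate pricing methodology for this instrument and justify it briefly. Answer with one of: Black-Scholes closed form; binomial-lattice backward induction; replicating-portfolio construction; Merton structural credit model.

framework: binomial-lattice backward induction

Key observation: an American put (K = 103.82, S₀ = 100.48) on a 6-date tree has no closed form — the optimal stopping decision is embedded and must be resolved recursively from expiry.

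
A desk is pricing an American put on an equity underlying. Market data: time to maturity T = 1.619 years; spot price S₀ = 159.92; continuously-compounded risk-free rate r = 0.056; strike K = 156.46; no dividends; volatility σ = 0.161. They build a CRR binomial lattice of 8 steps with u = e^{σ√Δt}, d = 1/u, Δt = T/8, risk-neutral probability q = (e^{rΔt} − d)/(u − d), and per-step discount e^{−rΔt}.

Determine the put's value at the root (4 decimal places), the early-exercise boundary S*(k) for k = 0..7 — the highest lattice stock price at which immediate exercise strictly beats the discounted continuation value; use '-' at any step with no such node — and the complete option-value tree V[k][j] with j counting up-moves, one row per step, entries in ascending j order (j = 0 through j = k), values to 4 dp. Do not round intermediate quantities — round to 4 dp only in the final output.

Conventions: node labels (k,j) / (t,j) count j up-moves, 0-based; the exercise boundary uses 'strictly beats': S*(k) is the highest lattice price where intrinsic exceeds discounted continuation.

price = 6.7250
boundary = - - 138.3544 128.6880 138.3544 128.6880 138.3544 128.6880
tree:
6.7250
11.2240 3.3341
18.1056 6.0565 1.2673
27.7720 10.6746 2.5588 0.2805
36.7630 18.1056 5.0652 0.6455 0.0000
45.1259 27.7720 9.7621 1.4855 0.0000 0.0000
52.9045 36.7630 18.1056 3.4187 0.0000 0.0000 0.0000
60.1396 45.1259 27.7720 7.8675 0.0000 0.0000 0.0000 0.0000
66.8692 52.9045 36.7630 18.1056 0.0000 0.0000 0.0000 0.0000 0.0000

Δt=0.20237, u=1.07512, d=0.93013, q=0.56051, disc=e^(-rΔt)=0.98873
k=8 terminal: V=max(K-S,0) → 66.8692 52.9045 36.7630 18.1056 0.0000 0.0000 0.0000 0.0000 0.0000
k=7: j=0 S=96.3204 intr=60.1396 cont=58.3764 V=60.1396[EX]; j=1 S=111.3341 intr=45.1259 cont=43.3628 V=45.1259[EX]; j=2 S=128.6880 intr=27.7720 cont=26.0089 V=27.7720[EX]; j=3 S=148.7469 intr=7.7131 cont=7.8675 V=7.8675[hold]; j=4 S=171.9324 intr=0.0000 cont=0.0000 V=0.0000[hold]; j=5 S=198.7319 intr=0.0000 cont=0.0000 V=0.0000[hold]; j=6 S=229.7087 intr=0.0000 cont=0.0000 V=0.0000[hold]; j=7 S=265.5139 intr=0.0000 cont=0.0000 V=0.0000[hold]  S*(7)=128.6880
k=6: j=0 S=103.5555 intr=52.9045 cont=51.1413 V=52.9045[EX]; j=1 S=119.6970 intr=36.7630 cont=34.9999 V=36.7630[EX]; j=2 S=138.3544 intr=18.1056 cont=16.4280 V=18.1056[EX]; j=3 S=159.9200 intr=0.0000 cont=3.4187 V=3.4187[hold]; j=4 S=184.8471 intr=0.0000 cont=0.0000 V=0.0000[hold]; j=5 S=213.6596 intr=0.0000 cont=0.0000 V=0.0000[hold]; j=6 S=246.9632 intr=0.0000 cont=0.0000 V=0.0000[hold]  S*(6)=138.3544
k=5: j=0 S=111.3341 intr=45.1259 cont=43.3628 V=45.1259[EX]; j=1 S=128.6880 intr=27.7720 cont=26.0089 V=27.7720[EX]; j=2 S=148.7469 intr=7.7131 cont=9.7621 V=9.7621[hold]; j=3 S=171.9324 intr=0.0000 cont=1.4855 V=1.4855[hold]; j=4 S=198.7319 intr=0.0000 cont=0.0000 V=0.0000[hold]; j=5 S=229.7087 intr=0.0000 cont=0.0000 V=0.0000[hold]  S*(5)=128.6880
k=4: j=0 S=119.6970 intr=36.7630 cont=34.9999 V=36.7630[EX]; j=1 S=138.3544 intr=18.1056 cont=17.4780 V=18.1056[EX]; j=2 S=159.9200 intr=0.0000 cont=5.0652 V=5.0652[hold]; j=3 S=184.8471 intr=0.0000 cont=0.6455 V=0.6455[hold]; j=4 S=213.6596 intr=0.0000 cont=0.0000 V=0.0000[hold]  S*(4)=138.3544
k=3: j=0 S=128.6880 intr=27.7720 cont=26.0089 V=27.7720[EX]; j=1 S=148.7469 intr=7.7131 cont=10.6746 V=10.6746[hold]; j=2 S=171.9324 intr=0.0000 cont=2.5588 V=2.5588[hold]; j=3 S=198.7319 intr=0.0000 cont=0.2805 V=0.2805[hold]  S*(3)=128.6880
k=2: j=0 S=138.3544 intr=18.1056 cont=17.9837 V=18.1056[EX]; j=1 S=159.9200 intr=0.0000 cont=6.0565 V=6.0565[hold]; j=2 S=184.8471 intr=0.0000 cont=1.2673 V=1.2673[hold]  S*(2)=138.3544
k=1: j=0 S=148.7469 intr=7.7131 cont=11.2240 V=11.2240[hold]; j=1 S=171.9324 intr=0.0000 cont=3.3341 V=3.3341[hold]  S*(1)=-
k=0: j=0 S=159.9200 intr=0.0000 cont=6.7250 V=6.7250[hold]  S*(0)=-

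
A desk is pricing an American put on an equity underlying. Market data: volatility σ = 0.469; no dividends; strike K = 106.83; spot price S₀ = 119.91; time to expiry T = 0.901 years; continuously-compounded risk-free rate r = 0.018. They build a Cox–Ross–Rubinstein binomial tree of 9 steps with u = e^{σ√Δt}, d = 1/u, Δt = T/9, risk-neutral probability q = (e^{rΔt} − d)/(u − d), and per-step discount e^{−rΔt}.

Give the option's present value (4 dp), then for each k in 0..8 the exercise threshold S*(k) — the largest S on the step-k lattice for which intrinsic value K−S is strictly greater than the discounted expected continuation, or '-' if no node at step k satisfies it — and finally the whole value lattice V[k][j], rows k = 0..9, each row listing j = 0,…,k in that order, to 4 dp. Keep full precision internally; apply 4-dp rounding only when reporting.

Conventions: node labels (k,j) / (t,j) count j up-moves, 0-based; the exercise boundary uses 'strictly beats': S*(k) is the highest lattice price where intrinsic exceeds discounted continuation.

price = 13.3285
boundary = - - - - - 57.0984 66.2323 76.8274 89.1174
tree:
13.3285
18.4419 7.5909
24.8471 11.2616 3.4646
32.4676 16.3157 5.5833 1.0793
40.9698 22.9673 8.8482 1.9086 0.1446
49.7316 31.2083 13.7260 3.3601 0.2728 0.0000
57.6060 40.5977 20.6988 5.8850 0.5147 0.0000 0.0000
64.3943 49.7316 30.0026 10.2457 0.9710 0.0000 0.0000 0.0000
70.2466 57.6060 40.5977 17.7126 1.8320 0.0000 0.0000 0.0000 0.0000
75.2917 64.3943 49.7316 30.0026 3.4565 0.0000 0.0000 0.0000 0.0000 0.0000

params: Δt=0.10011 u=1.15997 d=0.86209 q=0.46902 e^(-rΔt)=0.99820
t_9 payoffs: 75.2917 64.3943 49.7316 30.0026 3.4565 0.0000 0.0000 0.0000 0.0000 0.0000
t_8: node(8,0) S=36.5834 payoff=70.2466 vs cont=70.0542 → 70.2466 [stop]  node(8,1) S=49.2240 payoff=57.6060 vs cont=57.4136 → 57.6060 [stop]  node(8,2) S=66.2323 payoff=40.5977 vs cont=40.4053 → 40.5977 [stop]  node(8,3) S=89.1174 payoff=17.7126 vs cont=17.5202 → 17.7126 [stop]  node(8,4) S=119.9100 payoff=0.0000 vs cont=1.8320 → 1.8320 [wait]  node(8,5) S=161.3422 payoff=0.0000 vs cont=0.0000 → 0.0000 [wait]  node(8,6) S=217.0905 payoff=0.0000 vs cont=0.0000 → 0.0000 [wait]  node(8,7) S=292.1013 payoff=0.0000 vs cont=0.0000 → 0.0000 [wait]  node(8,8) S=393.0304 payoff=0.0000 vs cont=0.0000 → 0.0000 [wait]  ⇒ S*(8)=89.1174
t_7: node(7,0) S=42.4357 payoff=64.3943 vs cont=64.2020 → 64.3943 [stop]  node(7,1) S=57.0984 payoff=49.7316 vs cont=49.5393 → 49.7316 [stop]  node(7,2) S=76.8274 payoff=30.0026 vs cont=29.8102 → 30.0026 [stop]  node(7,3) S=103.3735 payoff=3.4565 vs cont=10.2457 → 10.2457 [wait]  node(7,4) S=139.0919 payoff=0.0000 vs cont=0.9710 → 0.9710 [wait]  node(7,5) S=187.1520 payoff=0.0000 vs cont=0.0000 → 0.0000 [wait]  node(7,6) S=251.8182 payoff=0.0000 vs cont=0.0000 → 0.0000 [wait]  node(7,7) S=338.8284 payoff=0.0000 vs cont=0.0000 → 0.0000 [wait]  ⇒ S*(7)=76.8274
t_6: node(6,0) S=49.2240 payoff=57.6060 vs cont=57.4136 → 57.6060 [stop]  node(6,1) S=66.2323 payoff=40.5977 vs cont=40.4053 → 40.5977 [stop]  node(6,2) S=89.1174 payoff=17.7126 vs cont=20.6988 → 20.6988 [wait]  node(6,3) S=119.9100 payoff=0.0000 vs cont=5.8850 → 5.8850 [wait]  node(6,4) S=161.3422 payoff=0.0000 vs cont=0.5147 → 0.5147 [wait]  node(6,5) S=217.0905 payoff=0.0000 vs cont=0.0000 → 0.0000 [wait]  node(6,6) S=292.1013 payoff=0.0000 vs cont=0.0000 → 0.0000 [wait]  ⇒ S*(6)=66.2323
t_5: node(5,0) S=57.0984 payoff=49.7316 vs cont=49.5393 → 49.7316 [stop]  node(5,1) S=76.8274 payoff=30.0026 vs cont=31.2083 → 31.2083 [wait]  node(5,2) S=103.3735 payoff=3.4565 vs cont=13.7260 → 13.7260 [wait]  node(5,3) S=139.0919 payoff=0.0000 vs cont=3.3601 → 3.3601 [wait]  node(5,4) S=187.1520 payoff=0.0000 vs cont=0.2728 → 0.2728 [wait]  node(5,5) S=251.8182 payoff=0.0000 vs cont=0.0000 → 0.0000 [wait]  ⇒ S*(5)=57.0984
t_4: node(4,0) S=66.2323 payoff=40.5977 vs cont=40.9698 → 40.9698 [wait]  node(4,1) S=89.1174 payoff=17.7126 vs cont=22.9673 → 22.9673 [wait]  node(4,2) S=119.9100 payoff=0.0000 vs cont=8.8482 → 8.8482 [wait]  node(4,3) S=161.3422 payoff=0.0000 vs cont=1.9086 → 1.9086 [wait]  node(4,4) S=217.0905 payoff=0.0000 vs cont=0.1446 → 0.1446 [wait]  ⇒ S*(4)=-
t_3: node(3,0) S=76.8274 payoff=30.0026 vs cont=32.4676 → 32.4676 [wait]  node(3,1) S=103.3735 payoff=3.4565 vs cont=16.3157 → 16.3157 [wait]  node(3,2) S=139.0919 payoff=0.0000 vs cont=5.5833 → 5.5833 [wait]  node(3,3) S=187.1520 payoff=0.0000 vs cont=1.0793 → 1.0793 [wait]  ⇒ S*(3)=-
t_2: node(2,0) S=89.1174 payoff=17.7126 vs cont=24.8471 → 24.8471 [wait]  node(2,1) S=119.9100 payoff=0.0000 vs cont=11.2616 → 11.2616 [wait]  node(2,2) S=161.3422 payoff=0.0000 vs cont=3.4646 → 3.4646 [wait]  ⇒ S*(2)=-
t_1: node(1,0) S=103.3735 payoff=3.4565 vs cont=18.4419 → 18.4419 [wait]  node(1,1) S=139.0919 payoff=0.0000 vs cont=7.5909 → 7.5909 [wait]  ⇒ S*(1)=-
t_0: node(0,0) S=119.9100 payoff=0.0000 vs cont=13.3285 → 13.3285 [wait]  ⇒ S*(0)=-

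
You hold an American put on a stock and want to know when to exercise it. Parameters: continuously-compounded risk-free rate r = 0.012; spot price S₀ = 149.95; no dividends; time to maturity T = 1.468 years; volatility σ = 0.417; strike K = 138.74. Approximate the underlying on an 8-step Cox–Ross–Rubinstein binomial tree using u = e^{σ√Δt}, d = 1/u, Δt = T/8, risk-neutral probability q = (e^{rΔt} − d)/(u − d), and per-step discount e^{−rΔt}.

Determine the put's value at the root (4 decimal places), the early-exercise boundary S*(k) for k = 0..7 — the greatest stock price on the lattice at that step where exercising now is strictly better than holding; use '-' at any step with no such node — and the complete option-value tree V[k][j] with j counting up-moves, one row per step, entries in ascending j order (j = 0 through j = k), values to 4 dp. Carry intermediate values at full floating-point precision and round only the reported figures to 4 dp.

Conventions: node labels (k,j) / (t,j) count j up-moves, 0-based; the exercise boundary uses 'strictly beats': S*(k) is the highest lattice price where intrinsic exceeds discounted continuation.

price = 22.6370
boundary = - - - - 73.3896 61.3842 73.3896 87.7430
tree:
22.6370
30.9947 12.9968
41.1933 19.2472 5.7686
52.9009 27.7344 9.4398 1.5140
65.3504 38.6326 15.1554 2.8183 0.0000
77.3558 51.5818 23.7133 5.2461 0.0000 0.0000
87.3973 65.3504 35.7687 9.7653 0.0000 0.0000 0.0000
95.7962 77.3558 50.9970 18.1775 0.0000 0.0000 0.0000 0.0000
102.8211 87.3973 65.3504 33.8364 0.0000 0.0000 0.0000 0.0000 0.0000

Δt=0.18350, u=1.19558, d=0.83642, q=0.46160, disc=e^(-rΔt)=0.99780
k=8 terminal: V=max(K-S,0) → 102.8211 87.3973 65.3504 33.8364 0.0000 0.0000 0.0000 0.0000 0.0000
k=7: j=0 S=42.9438 intr=95.7962 cont=95.4910 V=95.7962[EX]; j=1 S=61.3842 intr=77.3558 cont=77.0506 V=77.3558[EX]; j=2 S=87.7430 intr=50.9970 cont=50.6918 V=50.9970[EX]; j=3 S=125.4205 intr=13.3195 cont=18.1775 V=18.1775[hold]; j=4 S=179.2769 intr=0.0000 cont=0.0000 V=0.0000[hold]; j=5 S=256.2597 intr=0.0000 cont=0.0000 V=0.0000[hold]; j=6 S=366.2995 intr=0.0000 cont=0.0000 V=0.0000[hold]; j=7 S=523.5911 intr=0.0000 cont=0.0000 V=0.0000[hold]  S*(7)=87.7430
k=6: j=0 S=51.3427 intr=87.3973 cont=87.0921 V=87.3973[EX]; j=1 S=73.3896 intr=65.3504 cont=65.0452 V=65.3504[EX]; j=2 S=104.9036 intr=33.8364 cont=35.7687 V=35.7687[hold]; j=3 S=149.9500 intr=0.0000 cont=9.7653 V=9.7653[hold]; j=4 S=214.3396 intr=0.0000 cont=0.0000 V=0.0000[hold]; j=5 S=306.3785 intr=0.0000 cont=0.0000 V=0.0000[hold]; j=6 S=437.9397 intr=0.0000 cont=0.0000 V=0.0000[hold]  S*(6)=73.3896
k=5: j=0 S=61.3842 intr=77.3558 cont=77.0506 V=77.3558[EX]; j=1 S=87.7430 intr=50.9970 cont=51.5818 V=51.5818[hold]; j=2 S=125.4205 intr=13.3195 cont=23.7133 V=23.7133[hold]; j=3 S=179.2769 intr=0.0000 cont=5.2461 V=5.2461[hold]; j=4 S=256.2597 intr=0.0000 cont=0.0000 V=0.0000[hold]; j=5 S=366.2995 intr=0.0000 cont=0.0000 V=0.0000[hold]  S*(5)=61.3842
k=4: j=0 S=73.3896 intr=65.3504 cont=65.3146 V=65.3504[EX]; j=1 S=104.9036 intr=33.8364 cont=38.6326 V=38.6326[hold]; j=2 S=149.9500 intr=0.0000 cont=15.1554 V=15.1554[hold]; j=3 S=214.3396 intr=0.0000 cont=2.8183 V=2.8183[hold]; j=4 S=306.3785 intr=0.0000 cont=0.0000 V=0.0000[hold]  S*(4)=73.3896
k=3: j=0 S=87.7430 intr=50.9970 cont=52.9009 V=52.9009[hold]; j=1 S=125.4205 intr=13.3195 cont=27.7344 V=27.7344[hold]; j=2 S=179.2769 intr=0.0000 cont=9.4398 V=9.4398[hold]; j=3 S=256.2597 intr=0.0000 cont=1.5140 V=1.5140[hold]  S*(3)=-
k=2: j=0 S=104.9036 intr=33.8364 cont=41.1933 V=41.1933[hold]; j=1 S=149.9500 intr=0.0000 cont=19.2472 V=19.2472[hold]; j=2 S=214.3396 intr=0.0000 cont=5.7686 V=5.7686[hold]  S*(2)=-
k=1: j=0 S=125.4205 intr=13.3195 cont=30.9947 V=30.9947[hold]; j=1 S=179.2769 intr=0.0000 cont=12.9968 V=12.9968[hold]  S*(1)=-
k=0: j=0 S=149.9500 intr=0.0000 cont=22.6370 V=22.6370[hold]  S*(0)=-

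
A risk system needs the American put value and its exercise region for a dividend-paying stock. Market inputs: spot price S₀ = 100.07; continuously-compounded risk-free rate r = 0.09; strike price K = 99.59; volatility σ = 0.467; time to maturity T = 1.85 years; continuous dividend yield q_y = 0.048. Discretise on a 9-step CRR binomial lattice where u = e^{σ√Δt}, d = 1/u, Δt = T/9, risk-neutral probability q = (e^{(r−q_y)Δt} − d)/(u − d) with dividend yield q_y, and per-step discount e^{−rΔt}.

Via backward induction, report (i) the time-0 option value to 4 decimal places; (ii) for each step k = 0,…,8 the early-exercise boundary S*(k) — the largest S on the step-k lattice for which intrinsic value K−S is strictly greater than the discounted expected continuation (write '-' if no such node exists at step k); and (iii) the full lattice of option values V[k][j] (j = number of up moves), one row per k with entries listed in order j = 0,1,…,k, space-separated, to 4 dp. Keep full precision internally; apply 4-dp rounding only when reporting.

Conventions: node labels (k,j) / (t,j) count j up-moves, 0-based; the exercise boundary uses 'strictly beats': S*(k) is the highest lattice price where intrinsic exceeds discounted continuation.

Δt=0.20556  u=1.23581  d=0.80918  q=0.46759  discount=0.98167
step 9 (expiry): payoffs max(K−S,0) = 84.7057 76.8582 64.8733 46.5694 18.6150 0.0000 0.0000 0.0000 0.0000 0.0000
step 8: (k=8,j=0): S=18.3942, K−S=81.1958, hold=79.5510 ⇒ V=81.1958 exercise | (k=8,j=1): S=28.0922, K−S=71.4978, hold=69.9481 ⇒ V=71.4978 exercise | (k=8,j=2): S=42.9034, K−S=56.6866, hold=55.2823 ⇒ V=56.6866 exercise | (k=8,j=3): S=65.5236, K−S=34.0664, hold=32.8842 ⇒ V=34.0664 exercise | (k=8,j=4): S=100.0700, K−S=0.0000, hold=9.7292 ⇒ V=9.7292 continue | (k=8,j=5): S=152.8304, K−S=0.0000, hold=0.0000 ⇒ V=0.0000 continue | (k=8,j=6): S=233.4080, K−S=0.0000, hold=0.0000 ⇒ V=0.0000 continue | (k=8,j=7): S=356.4690, K−S=0.0000, hold=0.0000 ⇒ V=0.0000 continue | (k=8,j=8): S=544.4120, K−S=0.0000, hold=0.0000 ⇒ V=0.0000 continue  boundary S*=65.5236
step 7: (k=7,j=0): S=22.7318, K−S=76.8582, hold=75.2559 ⇒ V=76.8582 exercise | (k=7,j=1): S=34.7167, K−S=64.8733, hold=63.3886 ⇒ V=64.8733 exercise | (k=7,j=2): S=53.0206, K−S=46.5694, hold=45.2644 ⇒ V=46.5694 exercise | (k=7,j=3): S=80.9750, K−S=18.6150, hold=22.2707 ⇒ V=22.2707 continue | (k=7,j=4): S=123.6679, K−S=0.0000, hold=5.0850 ⇒ V=5.0850 continue | (k=7,j=5): S=188.8699, K−S=0.0000, hold=0.0000 ⇒ V=0.0000 continue | (k=7,j=6): S=288.4488, K−S=0.0000, hold=0.0000 ⇒ V=0.0000 continue | (k=7,j=7): S=440.5292, K−S=0.0000, hold=0.0000 ⇒ V=0.0000 continue  boundary S*=53.0206
step 6: (k=6,j=0): S=28.0922, K−S=71.4978, hold=69.9481 ⇒ V=71.4978 exercise | (k=6,j=1): S=42.9034, K−S=56.6866, hold=55.2823 ⇒ V=56.6866 exercise | (k=6,j=2): S=65.5236, K−S=34.0664, hold=34.5623 ⇒ V=34.5623 continue | (k=6,j=3): S=100.0700, K−S=0.0000, hold=13.9740 ⇒ V=13.9740 continue | (k=6,j=4): S=152.8304, K−S=0.0000, hold=2.6577 ⇒ V=2.6577 continue | (k=6,j=5): S=233.4080, K−S=0.0000, hold=0.0000 ⇒ V=0.0000 continue | (k=6,j=6): S=356.4690, K−S=0.0000, hold=0.0000 ⇒ V=0.0000 continue  boundary S*=42.9034
step 5: (k=5,j=0): S=34.7167, K−S=64.8733, hold=63.3886 ⇒ V=64.8733 exercise | (k=5,j=1): S=53.0206, K−S=46.5694, hold=45.4921 ⇒ V=46.5694 exercise | (k=5,j=2): S=80.9750, K−S=18.6150, hold=24.4784 ⇒ V=24.4784 continue | (k=5,j=3): S=123.6679, K−S=0.0000, hold=8.5235 ⇒ V=8.5235 continue | (k=5,j=4): S=188.8699, K−S=0.0000, hold=1.3890 ⇒ V=1.3890 continue | (k=5,j=5): S=288.4488, K−S=0.0000, hold=0.0000 ⇒ V=0.0000 continue  boundary S*=53.0206
step 4: (k=4,j=0): S=42.9034, K−S=56.6866, hold=55.2823 ⇒ V=56.6866 exercise | (k=4,j=1): S=65.5236, K−S=34.0664, hold=35.5756 ⇒ V=35.5756 continue | (k=4,j=2): S=100.0700, K−S=0.0000, hold=16.7061 ⇒ V=16.7061 continue | (k=4,j=3): S=152.8304, K−S=0.0000, hold=5.0924 ⇒ V=5.0924 continue | (k=4,j=4): S=233.4080, K−S=0.0000, hold=0.7260 ⇒ V=0.7260 continue  boundary S*=42.9034
step 3: (k=3,j=0): S=53.0206, K−S=46.5694, hold=45.9572 ⇒ V=46.5694 exercise | (k=3,j=1): S=80.9750, K−S=18.6150, hold=26.2621 ⇒ V=26.2621 continue | (k=3,j=2): S=123.6679, K−S=0.0000, hold=11.0690 ⇒ V=11.0690 continue | (k=3,j=3): S=188.8699, K−S=0.0000, hold=2.9948 ⇒ V=2.9948 continue  boundary S*=53.0206
step 2: (k=2,j=0): S=65.5236, K−S=34.0664, hold=36.3943 ⇒ V=36.3943 continue | (k=2,j=1): S=100.0700, K−S=0.0000, hold=18.8068 ⇒ V=18.8068 continue | (k=2,j=2): S=152.8304, K−S=0.0000, hold=7.1599 ⇒ V=7.1599 continue  boundary S*=-
step 1: (k=1,j=0): S=80.9750, K−S=18.6150, hold=27.6543 ⇒ V=27.6543 continue | (k=1,j=1): S=123.6679, K−S=0.0000, hold=13.1159 ⇒ V=13.1159 continue  boundary S*=-
step 0: (k=0,j=0): S=100.0700, K−S=0.0000, hold=20.4740 ⇒ V=20.4740 continue  boundary S*=-

price = 20.4740
boundary = - - - 53.0206 42.9034 53.0206 42.9034 53.0206 65.5236
tree:
20.4740
27.6543 13.1159
36.3943 18.8068 7.1599
46.5694 26.2621 11.0690 2.9948
56.6866 35.5756 16.7061 5.0924 0.7260
64.8733 46.5694 24.4784 8.5235 1.3890 0.0000
71.4978 56.6866 34.5623 13.9740 2.6577 0.0000 0.0000
76.8582 64.8733 46.5694 22.2707 5.0850 0.0000 0.0000 0.0000
81.1958 71.4978 56.6866 34.0664 9.7292 0.0000 0.0000 0.0000 0.0000
84.7057 76.8582 64.8733 46.5694 18.6150 0.0000 0.0000 0.0000 0.0000 0.0000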